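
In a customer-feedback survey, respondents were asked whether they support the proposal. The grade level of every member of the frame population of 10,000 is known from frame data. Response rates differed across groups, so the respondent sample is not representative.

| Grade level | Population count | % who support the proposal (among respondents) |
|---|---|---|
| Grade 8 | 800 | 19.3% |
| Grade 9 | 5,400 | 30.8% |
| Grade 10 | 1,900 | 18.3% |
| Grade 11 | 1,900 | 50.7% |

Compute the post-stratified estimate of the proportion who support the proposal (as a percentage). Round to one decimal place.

Each cell contributes population-share × respondent value:
  Grade 8: (800/10,000) × 19.3 = 1.544
  Grade 9: (5,400/10,000) × 30.8 = 16.632
  Grade 10: (1,900/10,000) × 18.3 = 3.477
  Grade 11: (1,900/10,000) × 50.7 = 9.633
Post-stratified estimate = 31.286 → 31.3%.

31.3%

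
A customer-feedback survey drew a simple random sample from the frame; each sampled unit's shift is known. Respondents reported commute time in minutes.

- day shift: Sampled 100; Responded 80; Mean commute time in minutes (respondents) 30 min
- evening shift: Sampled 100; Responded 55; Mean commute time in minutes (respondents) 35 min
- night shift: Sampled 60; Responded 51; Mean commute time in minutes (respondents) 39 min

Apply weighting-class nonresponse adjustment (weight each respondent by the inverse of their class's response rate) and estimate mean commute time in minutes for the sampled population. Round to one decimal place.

Response rates by class: day shift 80/100 = 80%, evening shift 55/100 = 55%, night shift 51/60 = 85%.
Weighting each respondent by the inverse class response rate inflates each class back to its sampled size, so the class weight is n_sampled:
  day shift: 100 × 30 = 3000
  evening shift: 100 × 35 = 3500
  night shift: 60 × 39 = 2340
Adjusted estimate = 8840 / 260 = 34 → 34.0.

34.0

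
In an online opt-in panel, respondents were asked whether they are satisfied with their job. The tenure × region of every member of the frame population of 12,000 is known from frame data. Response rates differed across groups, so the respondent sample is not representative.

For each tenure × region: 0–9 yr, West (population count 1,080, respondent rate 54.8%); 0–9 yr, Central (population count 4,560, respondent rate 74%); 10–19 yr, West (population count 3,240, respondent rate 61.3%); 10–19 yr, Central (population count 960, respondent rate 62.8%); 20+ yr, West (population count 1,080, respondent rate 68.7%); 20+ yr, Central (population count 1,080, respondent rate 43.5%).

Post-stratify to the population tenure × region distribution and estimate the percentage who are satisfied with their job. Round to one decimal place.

64.7%

Reweight to the known tenure × region distribution:
  0–9 yr, West: (1,080/12,000) × 54.8 = 4.932
  0–9 yr, Central: (4,560/12,000) × 74 = 28.12
  10–19 yr, West: (3,240/12,000) × 61.3 = 16.551
  10–19 yr, Central: (960/12,000) × 62.8 = 5.024
  20+ yr, West: (1,080/12,000) × 68.7 = 6.183
  20+ yr, Central: (1,080/12,000) × 43.5 = 3.915
Post-stratified estimate = 64.725 → 64.7%.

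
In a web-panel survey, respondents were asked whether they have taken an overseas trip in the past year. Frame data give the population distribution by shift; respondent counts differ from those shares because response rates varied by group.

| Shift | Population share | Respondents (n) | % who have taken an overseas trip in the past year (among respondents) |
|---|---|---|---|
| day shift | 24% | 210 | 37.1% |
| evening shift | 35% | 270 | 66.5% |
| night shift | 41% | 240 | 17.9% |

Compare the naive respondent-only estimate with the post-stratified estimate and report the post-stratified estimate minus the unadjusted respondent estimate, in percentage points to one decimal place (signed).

Without adjustment, the pooled respondent share is:
  (210/720)×37.1 + (270/720)×66.5 + (240/720)×17.9 = 41.725%
Post-stratified estimate weights by population shares:
  0.24×37.1 + 0.35×66.5 + 0.41×17.9 = 39.518%
Difference = 39.518 − 41.725 = -2.207 pp.

-2.2 percentage points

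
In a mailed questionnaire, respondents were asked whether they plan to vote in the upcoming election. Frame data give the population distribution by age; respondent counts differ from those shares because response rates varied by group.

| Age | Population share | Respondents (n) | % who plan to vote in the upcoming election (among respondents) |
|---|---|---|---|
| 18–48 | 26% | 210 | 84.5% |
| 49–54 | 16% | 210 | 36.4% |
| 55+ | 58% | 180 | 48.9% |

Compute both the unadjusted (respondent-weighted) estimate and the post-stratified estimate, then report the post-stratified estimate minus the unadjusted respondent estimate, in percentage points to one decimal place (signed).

Without adjustment, the pooled respondent share is:
  (210/600)×84.5 + (210/600)×36.4 + (180/600)×48.9 = 56.985%
Reweighting by population age shares:
  0.26×84.5 + 0.16×36.4 + 0.58×48.9 = 56.156%
Difference = 56.156 − 56.985 = -0.829 pp.

-0.8 percentage points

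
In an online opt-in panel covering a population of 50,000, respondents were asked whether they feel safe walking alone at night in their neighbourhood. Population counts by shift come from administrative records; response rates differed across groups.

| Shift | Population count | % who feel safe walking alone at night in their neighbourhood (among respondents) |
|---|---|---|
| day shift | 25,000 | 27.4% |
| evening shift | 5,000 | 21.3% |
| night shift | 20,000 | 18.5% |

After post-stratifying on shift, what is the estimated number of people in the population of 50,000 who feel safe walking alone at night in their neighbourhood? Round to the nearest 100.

11,600

Apply each group's respondent rate to its population count:
  day shift: 25,000 × 27.4% = 6850
  evening shift: 5,000 × 21.3% = 1065
  night shift: 20,000 × 18.5% = 3700
Estimated total = 11,615 → 11,600.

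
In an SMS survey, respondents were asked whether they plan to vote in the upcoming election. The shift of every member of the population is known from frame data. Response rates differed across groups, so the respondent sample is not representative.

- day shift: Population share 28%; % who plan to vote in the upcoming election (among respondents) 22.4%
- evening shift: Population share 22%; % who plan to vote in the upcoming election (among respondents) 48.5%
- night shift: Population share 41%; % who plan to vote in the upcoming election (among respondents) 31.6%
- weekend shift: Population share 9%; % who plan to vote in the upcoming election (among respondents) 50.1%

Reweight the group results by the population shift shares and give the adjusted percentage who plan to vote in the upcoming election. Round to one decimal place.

34.4%

Each cell contributes population-share × respondent value:
  day shift: 0.28 × 22.4 = 6.272
  evening shift: 0.22 × 48.5 = 10.67
  night shift: 0.41 × 31.6 = 12.956
  weekend shift: 0.09 × 50.1 = 4.509
Post-stratified estimate = 34.407 → 34.4%.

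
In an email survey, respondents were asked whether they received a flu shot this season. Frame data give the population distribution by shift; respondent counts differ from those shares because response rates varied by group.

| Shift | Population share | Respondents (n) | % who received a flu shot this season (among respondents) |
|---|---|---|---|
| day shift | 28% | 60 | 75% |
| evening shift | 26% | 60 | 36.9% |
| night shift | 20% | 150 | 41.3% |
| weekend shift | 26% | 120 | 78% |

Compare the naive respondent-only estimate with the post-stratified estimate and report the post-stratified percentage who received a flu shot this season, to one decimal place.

Unadjusted (pooled respondent) estimate weights by respondent counts:
  (60/390)×75 + (60/390)×36.9 + (150/390)×41.3 + (120/390)×78 = 57.1%
Reweighting by population shift shares:
  0.28×75 + 0.26×36.9 + 0.2×41.3 + 0.26×78 = 59.134%

59.1%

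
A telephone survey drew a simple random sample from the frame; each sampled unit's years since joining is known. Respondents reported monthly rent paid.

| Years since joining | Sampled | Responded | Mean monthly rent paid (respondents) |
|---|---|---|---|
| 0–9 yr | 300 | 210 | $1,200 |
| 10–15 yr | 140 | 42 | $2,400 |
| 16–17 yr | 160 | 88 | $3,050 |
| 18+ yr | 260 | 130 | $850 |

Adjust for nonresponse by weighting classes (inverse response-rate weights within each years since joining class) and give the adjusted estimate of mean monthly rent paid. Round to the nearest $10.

Class response rates: 0–9 yr 210/300 = 70%, 10–15 yr 42/140 = 30%, 16–17 yr 88/160 = 55%, 18+ yr 130/260 = 50%.
With weight = n_sampled/n_responded per class, the weighted class total is n_sampled:
  0–9 yr: 300 × 1200 = 360,000
  10–15 yr: 140 × 2400 = 336,000
  16–17 yr: 160 × 3050 = 488,000
  18+ yr: 260 × 850 = 221,000
Adjusted estimate = 1,405,000 / 860 = 1633.72 → $1,630.

$1,630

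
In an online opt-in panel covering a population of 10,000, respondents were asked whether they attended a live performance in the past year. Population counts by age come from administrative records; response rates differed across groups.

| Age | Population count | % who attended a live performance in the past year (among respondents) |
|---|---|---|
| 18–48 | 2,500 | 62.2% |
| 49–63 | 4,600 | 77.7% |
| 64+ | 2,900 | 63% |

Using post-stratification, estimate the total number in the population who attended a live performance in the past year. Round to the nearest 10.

6,960

Each cell contributes its population count × the respondent rate:
  18–48: 2,500 × 62.2% = 1555
  49–63: 4,600 × 77.7% = 3574.2
  64+: 2,900 × 63% = 1827
Estimated total = 6956.2 → 6,960.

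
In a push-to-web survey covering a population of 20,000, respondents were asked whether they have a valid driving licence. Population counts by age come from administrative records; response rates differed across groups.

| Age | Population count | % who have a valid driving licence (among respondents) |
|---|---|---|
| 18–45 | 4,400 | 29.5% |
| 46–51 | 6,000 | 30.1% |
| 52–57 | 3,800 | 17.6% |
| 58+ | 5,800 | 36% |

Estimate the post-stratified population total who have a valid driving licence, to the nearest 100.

Apply each group's respondent rate to its population count:
  18–45: 4,400 × 29.5% = 1298
  46–51: 6,000 × 30.1% = 1806
  52–57: 3,800 × 17.6% = 668.8
  58+: 5,800 × 36% = 2088
Estimated total = 5860.8 → 5,900.

5,900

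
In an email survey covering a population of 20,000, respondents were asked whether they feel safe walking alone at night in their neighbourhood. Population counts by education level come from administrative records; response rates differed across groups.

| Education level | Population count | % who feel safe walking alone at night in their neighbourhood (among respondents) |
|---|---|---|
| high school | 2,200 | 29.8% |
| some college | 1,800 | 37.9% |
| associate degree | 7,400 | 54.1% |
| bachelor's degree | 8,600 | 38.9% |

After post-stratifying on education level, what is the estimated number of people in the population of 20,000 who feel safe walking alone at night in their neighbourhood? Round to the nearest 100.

Estimated count per cell = population count × respondent percentage:
  high school: 2,200 × 29.8% = 655.6
  some college: 1,800 × 37.9% = 682.2
  associate degree: 7,400 × 54.1% = 4003.4
  bachelor's degree: 8,600 × 38.9% = 3345.4
Estimated total = 8686.6 → 8,700.

8,700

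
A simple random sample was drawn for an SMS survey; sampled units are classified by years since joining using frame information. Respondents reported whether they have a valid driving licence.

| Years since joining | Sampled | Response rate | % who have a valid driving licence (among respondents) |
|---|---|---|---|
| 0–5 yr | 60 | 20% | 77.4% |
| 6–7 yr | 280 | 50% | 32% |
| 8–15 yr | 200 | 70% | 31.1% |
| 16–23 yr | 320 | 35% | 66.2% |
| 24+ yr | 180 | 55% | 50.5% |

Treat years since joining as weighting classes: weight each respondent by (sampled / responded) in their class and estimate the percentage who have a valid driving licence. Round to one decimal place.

Inverse-response-rate weighting restores each class to its sampled count, so class totals weight by n_sampled:
  0–5 yr: 60 × 77.4 = 4644
  6–7 yr: 280 × 32 = 8960
  8–15 yr: 200 × 31.1 = 6220
  16–23 yr: 320 × 66.2 = 21,184
  24+ yr: 180 × 50.5 = 9090
Adjusted estimate = 50,098 / 1,040 = 48.1712 → 48.2%.

48.2%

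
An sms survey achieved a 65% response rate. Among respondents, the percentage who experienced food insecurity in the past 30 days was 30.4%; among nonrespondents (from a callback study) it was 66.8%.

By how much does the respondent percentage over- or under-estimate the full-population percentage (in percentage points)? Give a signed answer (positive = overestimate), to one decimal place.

Nonresponse fraction = 1 − 0.65 = 0.35.
Bias = (nonresponse fraction) × (respondent percentage − nonrespondent percentage)
     = 0.35 × (30.4 − 66.8) = 0.35 × -36.4 = -12.74.

-12.7 percentage points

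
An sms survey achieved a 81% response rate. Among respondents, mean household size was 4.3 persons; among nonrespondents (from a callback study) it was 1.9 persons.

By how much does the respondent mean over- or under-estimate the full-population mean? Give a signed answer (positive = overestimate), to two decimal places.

Nonresponse fraction = 1 − 0.81 = 0.19.
Bias = (nonresponse fraction) × (respondent mean − nonrespondent mean)
     = 0.19 × (4.3 − 1.9) = 0.19 × 2.4 = 0.456.

+0.46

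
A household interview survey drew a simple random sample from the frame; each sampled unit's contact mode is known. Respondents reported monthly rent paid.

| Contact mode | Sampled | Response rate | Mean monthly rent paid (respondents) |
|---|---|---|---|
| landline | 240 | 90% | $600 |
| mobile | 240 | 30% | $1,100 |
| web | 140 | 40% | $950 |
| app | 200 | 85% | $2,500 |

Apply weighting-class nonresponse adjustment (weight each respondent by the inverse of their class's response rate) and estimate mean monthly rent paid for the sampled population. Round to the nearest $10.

Inverse-response-rate weighting restores each class to its sampled count, so class totals weight by n_sampled:
  landline: 240 × 600 = 144,000
  mobile: 240 × 1100 = 264,000
  web: 140 × 950 = 133,000
  app: 200 × 2500 = 500,000
Adjusted estimate = 1,041,000 / 820 = 1269.51 → $1,270.

$1,270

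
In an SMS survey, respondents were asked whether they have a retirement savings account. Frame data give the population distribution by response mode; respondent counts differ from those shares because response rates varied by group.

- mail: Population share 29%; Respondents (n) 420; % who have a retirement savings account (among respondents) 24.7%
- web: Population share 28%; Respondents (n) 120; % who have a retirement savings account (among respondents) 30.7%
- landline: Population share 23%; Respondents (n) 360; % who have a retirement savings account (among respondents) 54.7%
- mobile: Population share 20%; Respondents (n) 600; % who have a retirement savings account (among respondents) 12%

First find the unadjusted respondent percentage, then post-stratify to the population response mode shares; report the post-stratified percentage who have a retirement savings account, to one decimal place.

Naive respondent-only estimate (weights = respondent counts):
  (420/1500)×24.7 + (120/1500)×30.7 + (360/1500)×54.7 + (600/1500)×12 = 27.3%
Post-stratifying to population shares instead:
  0.29×24.7 + 0.28×30.7 + 0.23×54.7 + 0.2×12 = 30.74%

30.7%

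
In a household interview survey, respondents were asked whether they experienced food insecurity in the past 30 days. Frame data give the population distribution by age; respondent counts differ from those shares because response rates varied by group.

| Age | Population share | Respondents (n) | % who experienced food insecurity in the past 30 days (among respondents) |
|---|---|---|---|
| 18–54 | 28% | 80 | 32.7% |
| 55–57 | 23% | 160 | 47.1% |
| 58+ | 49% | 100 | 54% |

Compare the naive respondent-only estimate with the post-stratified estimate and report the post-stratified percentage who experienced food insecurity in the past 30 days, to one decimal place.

Unadjusted (pooled respondent) estimate weights by respondent counts:
  (80/340)×32.7 + (160/340)×47.1 + (100/340)×54 = 45.7412%
Post-stratified estimate weights by population shares:
  0.28×32.7 + 0.23×47.1 + 0.49×54 = 46.449%

46.4%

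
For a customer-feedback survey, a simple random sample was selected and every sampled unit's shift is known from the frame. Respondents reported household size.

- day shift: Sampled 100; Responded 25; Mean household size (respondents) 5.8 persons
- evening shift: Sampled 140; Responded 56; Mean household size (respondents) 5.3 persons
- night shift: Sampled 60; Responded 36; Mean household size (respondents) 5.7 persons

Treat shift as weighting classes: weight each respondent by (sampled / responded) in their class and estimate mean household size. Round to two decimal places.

5.55

Response rates by class: day shift 25/100 = 25%, evening shift 56/140 = 40%, night shift 36/60 = 60%.
With weight = n_sampled/n_responded per class, the weighted class total is n_sampled:
  day shift: 100 × 5.8 = 580
  evening shift: 140 × 5.3 = 742
  night shift: 60 × 5.7 = 342
Adjusted estimate = 1664 / 300 = 5.54667 → 5.55.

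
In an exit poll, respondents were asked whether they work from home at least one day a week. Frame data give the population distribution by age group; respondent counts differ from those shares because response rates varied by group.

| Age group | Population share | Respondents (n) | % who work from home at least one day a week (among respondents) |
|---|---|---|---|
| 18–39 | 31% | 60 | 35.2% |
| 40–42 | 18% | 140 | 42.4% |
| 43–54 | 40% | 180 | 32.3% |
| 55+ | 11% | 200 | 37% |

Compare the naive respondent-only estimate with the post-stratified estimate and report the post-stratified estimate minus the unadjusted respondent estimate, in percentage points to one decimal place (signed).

Naive respondent-only estimate (weights = respondent counts):
  (60/580)×35.2 + (140/580)×42.4 + (180/580)×32.3 + (200/580)×37 = 36.6586%
Post-stratifying to population shares instead:
  0.31×35.2 + 0.18×42.4 + 0.4×32.3 + 0.11×37 = 35.534%
Difference = 35.534 − 36.6586 = -1.1246 pp.

-1.1 percentage points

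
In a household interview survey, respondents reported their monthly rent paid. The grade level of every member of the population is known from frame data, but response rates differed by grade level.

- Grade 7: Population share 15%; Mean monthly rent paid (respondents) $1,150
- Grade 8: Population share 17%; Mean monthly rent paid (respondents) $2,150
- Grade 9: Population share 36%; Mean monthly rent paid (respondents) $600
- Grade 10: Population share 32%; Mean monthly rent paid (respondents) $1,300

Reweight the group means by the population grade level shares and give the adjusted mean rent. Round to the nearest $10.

$1,170

Reweight to the known grade level distribution:
  Grade 7: 0.15 × 1150 = 172.5
  Grade 8: 0.17 × 2150 = 365.5
  Grade 9: 0.36 × 600 = 216
  Grade 10: 0.32 × 1300 = 416
Post-stratified estimate = 1170 → $1,170.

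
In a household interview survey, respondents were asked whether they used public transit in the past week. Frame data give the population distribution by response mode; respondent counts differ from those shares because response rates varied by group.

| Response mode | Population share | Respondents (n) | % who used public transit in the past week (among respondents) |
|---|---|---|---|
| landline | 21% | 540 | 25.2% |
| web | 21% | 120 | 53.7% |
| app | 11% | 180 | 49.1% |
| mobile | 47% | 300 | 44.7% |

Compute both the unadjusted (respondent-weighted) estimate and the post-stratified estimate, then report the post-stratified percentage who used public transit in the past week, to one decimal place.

43.0%

Unadjusted (pooled respondent) estimate weights by respondent counts:
  (540/1140)×25.2 + (120/1140)×53.7 + (180/1140)×49.1 + (300/1140)×44.7 = 37.1053%
Reweighting by population response mode shares:
  0.21×25.2 + 0.21×53.7 + 0.11×49.1 + 0.47×44.7 = 42.979%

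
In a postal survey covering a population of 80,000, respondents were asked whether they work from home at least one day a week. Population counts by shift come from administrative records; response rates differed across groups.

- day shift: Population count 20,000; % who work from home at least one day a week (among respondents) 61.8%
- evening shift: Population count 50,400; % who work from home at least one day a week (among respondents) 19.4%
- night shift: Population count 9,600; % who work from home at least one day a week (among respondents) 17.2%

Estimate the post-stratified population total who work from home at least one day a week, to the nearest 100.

Apply each group's respondent rate to its population count:
  day shift: 20,000 × 61.8% = 12,360
  evening shift: 50,400 × 19.4% = 9777.6
  night shift: 9,600 × 17.2% = 1651.2
Estimated total = 23788.8 → 23,800.

23,800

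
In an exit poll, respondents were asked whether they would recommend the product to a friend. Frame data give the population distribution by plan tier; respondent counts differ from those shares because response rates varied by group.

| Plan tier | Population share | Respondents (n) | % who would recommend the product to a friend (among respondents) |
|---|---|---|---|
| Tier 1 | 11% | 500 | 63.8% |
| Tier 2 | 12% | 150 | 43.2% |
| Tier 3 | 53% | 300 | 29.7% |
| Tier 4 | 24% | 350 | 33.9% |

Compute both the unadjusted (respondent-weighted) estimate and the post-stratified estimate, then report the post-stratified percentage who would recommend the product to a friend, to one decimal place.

Unadjusted (pooled respondent) estimate weights by respondent counts:
  (500/1300)×63.8 + (150/1300)×43.2 + (300/1300)×29.7 + (350/1300)×33.9 = 45.5038%
Post-stratifying to population shares instead:
  0.11×63.8 + 0.12×43.2 + 0.53×29.7 + 0.24×33.9 = 36.079%

36.1%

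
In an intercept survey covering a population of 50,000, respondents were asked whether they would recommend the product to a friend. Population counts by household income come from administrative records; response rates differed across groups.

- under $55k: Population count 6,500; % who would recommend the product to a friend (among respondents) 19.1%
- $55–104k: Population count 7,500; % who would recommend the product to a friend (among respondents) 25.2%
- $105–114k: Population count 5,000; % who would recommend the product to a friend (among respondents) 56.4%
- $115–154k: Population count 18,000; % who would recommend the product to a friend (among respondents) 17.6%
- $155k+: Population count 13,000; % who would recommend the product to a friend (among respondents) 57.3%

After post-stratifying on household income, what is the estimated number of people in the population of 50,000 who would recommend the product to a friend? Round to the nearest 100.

16,600

Estimated count per cell = population count × respondent percentage:
  under $55k: 6,500 × 19.1% = 1241.5
  $55–104k: 7,500 × 25.2% = 1890
  $105–114k: 5,000 × 56.4% = 2820
  $115–154k: 18,000 × 17.6% = 3168
  $155k+: 13,000 × 57.3% = 7449
Estimated total = 16568.5 → 16,600.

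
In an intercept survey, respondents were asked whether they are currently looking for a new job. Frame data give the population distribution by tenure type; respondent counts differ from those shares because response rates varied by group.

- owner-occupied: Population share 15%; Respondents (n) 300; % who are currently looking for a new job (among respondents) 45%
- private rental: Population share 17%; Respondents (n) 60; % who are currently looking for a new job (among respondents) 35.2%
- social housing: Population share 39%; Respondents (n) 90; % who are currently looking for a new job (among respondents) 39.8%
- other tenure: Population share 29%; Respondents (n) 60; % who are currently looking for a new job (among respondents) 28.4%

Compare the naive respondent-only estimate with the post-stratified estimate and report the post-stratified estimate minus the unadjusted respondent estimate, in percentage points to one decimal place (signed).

Without adjustment, the pooled respondent share is:
  (300/510)×45 + (60/510)×35.2 + (90/510)×39.8 + (60/510)×28.4 = 40.9765%
Post-stratified estimate weights by population shares:
  0.15×45 + 0.17×35.2 + 0.39×39.8 + 0.29×28.4 = 36.492%
Difference = 36.492 − 40.9765 = -4.4845 pp.

-4.5 percentage points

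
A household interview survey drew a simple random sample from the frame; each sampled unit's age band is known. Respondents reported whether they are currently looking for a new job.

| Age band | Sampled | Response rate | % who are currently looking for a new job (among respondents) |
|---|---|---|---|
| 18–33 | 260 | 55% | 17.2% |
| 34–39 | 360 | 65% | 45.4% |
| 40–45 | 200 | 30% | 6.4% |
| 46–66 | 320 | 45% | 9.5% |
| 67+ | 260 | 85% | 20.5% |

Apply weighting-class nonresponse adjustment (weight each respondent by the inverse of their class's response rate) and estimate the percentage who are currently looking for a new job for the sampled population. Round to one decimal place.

With weight = n_sampled/n_responded per class, the weighted class total is n_sampled:
  18–33: 260 × 17.2 = 4472
  34–39: 360 × 45.4 = 16,344
  40–45: 200 × 6.4 = 1280
  46–66: 320 × 9.5 = 3040
  67+: 260 × 20.5 = 5330
Adjusted estimate = 30,466 / 1,400 = 21.7614 → 21.8%.

21.8%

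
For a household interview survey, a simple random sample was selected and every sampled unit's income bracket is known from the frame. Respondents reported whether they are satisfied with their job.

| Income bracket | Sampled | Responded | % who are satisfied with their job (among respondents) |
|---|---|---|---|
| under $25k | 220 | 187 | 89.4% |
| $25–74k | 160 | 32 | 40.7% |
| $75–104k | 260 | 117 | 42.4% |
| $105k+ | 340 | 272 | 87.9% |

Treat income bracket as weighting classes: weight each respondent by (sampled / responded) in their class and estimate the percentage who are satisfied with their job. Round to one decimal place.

Response rates by class: under $25k 187/220 = 85%, $25–74k 32/160 = 20%, $75–104k 117/260 = 45%, $105k+ 272/340 = 80%.
Inverse-response-rate weighting restores each class to its sampled count, so class totals weight by n_sampled:
  under $25k: 220 × 89.4 = 19,668
  $25–74k: 160 × 40.7 = 6512
  $75–104k: 260 × 42.4 = 11,024
  $105k+: 340 × 87.9 = 29886
Adjusted estimate = 67,090 / 980 = 68.4592 → 68.5%.

68.5%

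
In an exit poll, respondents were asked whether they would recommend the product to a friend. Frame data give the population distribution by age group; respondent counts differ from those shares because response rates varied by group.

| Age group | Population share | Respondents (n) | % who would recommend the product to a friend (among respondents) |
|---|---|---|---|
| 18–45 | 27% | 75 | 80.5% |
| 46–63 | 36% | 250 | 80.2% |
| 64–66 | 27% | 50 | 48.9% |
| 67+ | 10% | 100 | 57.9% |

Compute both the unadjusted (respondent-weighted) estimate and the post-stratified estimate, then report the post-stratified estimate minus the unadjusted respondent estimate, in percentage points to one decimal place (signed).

Naive respondent-only estimate (weights = respondent counts):
  (75/475)×80.5 + (250/475)×80.2 + (50/475)×48.9 + (100/475)×57.9 = 72.2579%
Post-stratified estimate weights by population shares:
  0.27×80.5 + 0.36×80.2 + 0.27×48.9 + 0.1×57.9 = 69.6%
Difference = 69.6 − 72.2579 = -2.6579 pp.

-2.7 percentage points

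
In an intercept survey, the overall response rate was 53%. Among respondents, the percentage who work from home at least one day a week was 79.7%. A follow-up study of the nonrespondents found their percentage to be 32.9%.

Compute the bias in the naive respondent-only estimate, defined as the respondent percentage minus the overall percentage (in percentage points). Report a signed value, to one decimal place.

Nonresponse fraction = 1 − 0.53 = 0.47.
Bias = (nonresponse fraction) × (respondent percentage − nonrespondent percentage)
     = 0.47 × (79.7 − 32.9) = 0.47 × 46.8 = 21.996.

+22.0 percentage points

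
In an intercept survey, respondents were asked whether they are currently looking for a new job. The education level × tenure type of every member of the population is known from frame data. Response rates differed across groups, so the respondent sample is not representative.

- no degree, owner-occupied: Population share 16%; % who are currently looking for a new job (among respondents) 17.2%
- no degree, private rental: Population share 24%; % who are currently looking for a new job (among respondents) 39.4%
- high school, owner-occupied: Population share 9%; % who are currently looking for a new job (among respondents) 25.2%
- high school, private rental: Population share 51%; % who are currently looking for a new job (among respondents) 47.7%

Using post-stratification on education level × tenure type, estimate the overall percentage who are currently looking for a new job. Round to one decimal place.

Each cell contributes population-share × respondent value:
  no degree, owner-occupied: 0.16 × 17.2 = 2.752
  no degree, private rental: 0.24 × 39.4 = 9.456
  high school, owner-occupied: 0.09 × 25.2 = 2.268
  high school, private rental: 0.51 × 47.7 = 24.327
Post-stratified estimate = 38.803 → 38.8%.

38.8%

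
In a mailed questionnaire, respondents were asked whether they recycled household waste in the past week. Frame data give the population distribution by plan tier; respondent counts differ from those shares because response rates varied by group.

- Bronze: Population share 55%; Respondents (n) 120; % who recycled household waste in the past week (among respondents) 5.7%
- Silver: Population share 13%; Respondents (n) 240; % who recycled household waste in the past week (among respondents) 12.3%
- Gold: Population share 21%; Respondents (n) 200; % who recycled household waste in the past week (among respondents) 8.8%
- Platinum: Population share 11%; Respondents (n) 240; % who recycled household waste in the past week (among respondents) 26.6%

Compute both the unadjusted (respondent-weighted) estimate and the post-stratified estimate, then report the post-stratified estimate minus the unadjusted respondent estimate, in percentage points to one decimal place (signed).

Without adjustment, the pooled respondent share is:
  (120/800)×5.7 + (240/800)×12.3 + (200/800)×8.8 + (240/800)×26.6 = 14.725%
Post-stratifying to population shares instead:
  0.55×5.7 + 0.13×12.3 + 0.21×8.8 + 0.11×26.6 = 9.508%
Difference = 9.508 − 14.725 = -5.217 pp.

-5.2 percentage points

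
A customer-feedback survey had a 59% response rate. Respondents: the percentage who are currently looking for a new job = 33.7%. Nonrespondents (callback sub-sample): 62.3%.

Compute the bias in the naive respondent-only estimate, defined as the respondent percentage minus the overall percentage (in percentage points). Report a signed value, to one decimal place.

Nonresponse fraction = 1 − 0.59 = 0.41.
Bias = (nonresponse fraction) × (respondent percentage − nonrespondent percentage)
     = 0.41 × (33.7 − 62.3) = 0.41 × -28.6 = -11.726.

-11.7 percentage points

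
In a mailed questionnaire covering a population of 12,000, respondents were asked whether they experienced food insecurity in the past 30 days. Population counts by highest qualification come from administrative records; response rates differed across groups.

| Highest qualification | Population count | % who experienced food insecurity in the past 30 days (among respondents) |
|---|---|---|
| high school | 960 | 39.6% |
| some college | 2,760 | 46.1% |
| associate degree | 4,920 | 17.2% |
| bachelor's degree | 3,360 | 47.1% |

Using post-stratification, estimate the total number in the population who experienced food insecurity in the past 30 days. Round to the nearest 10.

4,080

Each cell contributes its population count × the respondent rate:
  high school: 960 × 39.6% = 380.16
  some college: 2,760 × 46.1% = 1272.36
  associate degree: 4,920 × 17.2% = 846.24
  bachelor's degree: 3,360 × 47.1% = 1582.56
Estimated total = 4081.32 → 4,080.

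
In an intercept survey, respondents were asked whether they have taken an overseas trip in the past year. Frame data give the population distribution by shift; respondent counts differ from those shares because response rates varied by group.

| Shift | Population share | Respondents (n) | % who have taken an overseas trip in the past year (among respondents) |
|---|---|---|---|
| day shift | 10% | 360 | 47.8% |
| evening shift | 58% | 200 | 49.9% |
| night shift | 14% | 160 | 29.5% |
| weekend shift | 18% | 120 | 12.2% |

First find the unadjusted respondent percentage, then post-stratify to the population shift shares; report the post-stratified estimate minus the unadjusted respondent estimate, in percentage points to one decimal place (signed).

+0.3 percentage points

Unadjusted (pooled respondent) estimate weights by respondent counts:
  (360/840)×47.8 + (200/840)×49.9 + (160/840)×29.5 + (120/840)×12.2 = 39.7286%
Reweighting by population shift shares:
  0.1×47.8 + 0.58×49.9 + 0.14×29.5 + 0.18×12.2 = 40.048%
Difference = 40.048 − 39.7286 = 0.3194 pp.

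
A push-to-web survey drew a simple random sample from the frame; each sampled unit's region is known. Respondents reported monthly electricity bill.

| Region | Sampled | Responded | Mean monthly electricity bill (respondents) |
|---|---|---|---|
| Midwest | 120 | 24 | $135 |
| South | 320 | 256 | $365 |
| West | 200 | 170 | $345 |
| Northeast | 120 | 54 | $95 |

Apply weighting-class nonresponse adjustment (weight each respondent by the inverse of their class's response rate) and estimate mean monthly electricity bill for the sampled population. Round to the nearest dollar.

$281

Class response rates: Midwest 24/120 = 20%, South 256/320 = 80%, West 170/200 = 85%, Northeast 54/120 = 45%.
With weight = n_sampled/n_responded per class, the weighted class total is n_sampled:
  Midwest: 120 × 135 = 16,200
  South: 320 × 365 = 116,800
  West: 200 × 345 = 69,000
  Northeast: 120 × 95 = 11,400
Adjusted estimate = 213,400 / 760 = 280.789 → $281.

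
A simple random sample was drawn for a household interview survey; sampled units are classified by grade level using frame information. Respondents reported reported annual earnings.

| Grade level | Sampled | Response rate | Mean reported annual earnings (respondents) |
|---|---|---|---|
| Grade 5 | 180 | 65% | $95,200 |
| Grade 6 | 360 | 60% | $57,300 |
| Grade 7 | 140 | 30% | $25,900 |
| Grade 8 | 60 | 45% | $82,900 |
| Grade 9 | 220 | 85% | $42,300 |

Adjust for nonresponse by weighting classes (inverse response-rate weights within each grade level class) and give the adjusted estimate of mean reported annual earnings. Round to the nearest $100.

$58,000

Weighting each respondent by the inverse class response rate inflates each class back to its sampled size, so the class weight is n_sampled:
  Grade 5: 180 × 95,200 = 17,136,000
  Grade 6: 360 × 57,300 = 20,628,000
  Grade 7: 140 × 25,900 = 3,626,000
  Grade 8: 60 × 82,900 = 4,974,000
  Grade 9: 220 × 42,300 = 9,306,000
Adjusted estimate = 55,670,000 / 960 = 57989.6 → $58,000.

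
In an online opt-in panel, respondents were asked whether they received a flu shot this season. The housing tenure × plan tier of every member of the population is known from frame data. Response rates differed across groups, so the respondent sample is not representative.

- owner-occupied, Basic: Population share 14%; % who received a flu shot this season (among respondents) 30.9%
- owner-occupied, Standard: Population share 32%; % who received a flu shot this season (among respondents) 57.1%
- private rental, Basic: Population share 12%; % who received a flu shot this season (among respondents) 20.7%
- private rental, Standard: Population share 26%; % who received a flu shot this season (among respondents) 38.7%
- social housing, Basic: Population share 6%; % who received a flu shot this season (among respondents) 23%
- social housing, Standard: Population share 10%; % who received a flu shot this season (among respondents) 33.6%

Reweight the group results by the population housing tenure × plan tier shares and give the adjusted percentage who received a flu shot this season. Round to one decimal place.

Weight each group's respondent value by its population share:
  owner-occupied, Basic: 0.14 × 30.9 = 4.326
  owner-occupied, Standard: 0.32 × 57.1 = 18.272
  private rental, Basic: 0.12 × 20.7 = 2.484
  private rental, Standard: 0.26 × 38.7 = 10.062
  social housing, Basic: 0.06 × 23 = 1.38
  social housing, Standard: 0.1 × 33.6 = 3.36
Post-stratified estimate = 39.884 → 39.9%.

39.9%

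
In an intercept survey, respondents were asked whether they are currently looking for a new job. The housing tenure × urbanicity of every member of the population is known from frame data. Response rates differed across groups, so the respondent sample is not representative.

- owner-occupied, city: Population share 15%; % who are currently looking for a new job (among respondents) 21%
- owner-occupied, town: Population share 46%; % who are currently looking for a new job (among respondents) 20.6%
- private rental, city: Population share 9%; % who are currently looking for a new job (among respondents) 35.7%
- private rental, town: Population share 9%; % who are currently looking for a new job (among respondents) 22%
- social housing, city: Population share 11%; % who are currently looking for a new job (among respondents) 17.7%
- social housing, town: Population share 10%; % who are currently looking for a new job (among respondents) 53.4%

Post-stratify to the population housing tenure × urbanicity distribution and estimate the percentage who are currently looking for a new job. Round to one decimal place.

25.1%

Post-stratification weights by population share, not respondent share:
  owner-occupied, city: 0.15 × 21 = 3.15
  owner-occupied, town: 0.46 × 20.6 = 9.476
  private rental, city: 0.09 × 35.7 = 3.213
  private rental, town: 0.09 × 22 = 1.98
  social housing, city: 0.11 × 17.7 = 1.947
  social housing, town: 0.1 × 53.4 = 5.34
Post-stratified estimate = 25.106 → 25.1%.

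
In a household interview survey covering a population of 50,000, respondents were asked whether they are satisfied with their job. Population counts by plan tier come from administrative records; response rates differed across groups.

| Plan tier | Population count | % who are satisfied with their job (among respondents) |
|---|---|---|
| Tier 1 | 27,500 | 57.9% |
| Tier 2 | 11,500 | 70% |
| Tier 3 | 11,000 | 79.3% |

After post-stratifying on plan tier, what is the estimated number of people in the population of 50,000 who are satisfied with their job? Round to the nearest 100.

Apply each group's respondent rate to its population count:
  Tier 1: 27,500 × 57.9% = 15922.5
  Tier 2: 11,500 × 70% = 8050
  Tier 3: 11,000 × 79.3% = 8723
Estimated total = 32695.5 → 32,700.

32,700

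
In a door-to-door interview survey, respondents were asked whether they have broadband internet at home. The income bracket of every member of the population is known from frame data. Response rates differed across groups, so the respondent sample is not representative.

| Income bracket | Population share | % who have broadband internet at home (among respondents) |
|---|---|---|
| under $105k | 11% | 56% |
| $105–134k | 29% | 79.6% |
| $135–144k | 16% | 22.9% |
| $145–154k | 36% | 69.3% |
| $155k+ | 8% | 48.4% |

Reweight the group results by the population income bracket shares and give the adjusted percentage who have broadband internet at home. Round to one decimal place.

61.7%

Reweight to the known income bracket distribution:
  under $105k: 0.11 × 56 = 6.16
  $105–134k: 0.29 × 79.6 = 23.084
  $135–144k: 0.16 × 22.9 = 3.664
  $145–154k: 0.36 × 69.3 = 24.948
  $155k+: 0.08 × 48.4 = 3.872
Post-stratified estimate = 61.728 → 61.7%.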